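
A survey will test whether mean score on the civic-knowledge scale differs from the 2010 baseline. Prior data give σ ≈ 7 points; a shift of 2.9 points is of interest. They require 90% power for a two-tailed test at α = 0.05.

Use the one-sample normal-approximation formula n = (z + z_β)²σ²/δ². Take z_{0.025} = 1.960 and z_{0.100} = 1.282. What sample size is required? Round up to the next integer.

n = 62

n = (z_{α/2} + z_β)² · σ² / δ²
  = (1.960 + 1.282)² · 7² / 2.9²
  = 10.5106 · 49 / 8.41
  = 61.24
Round up → n = 62.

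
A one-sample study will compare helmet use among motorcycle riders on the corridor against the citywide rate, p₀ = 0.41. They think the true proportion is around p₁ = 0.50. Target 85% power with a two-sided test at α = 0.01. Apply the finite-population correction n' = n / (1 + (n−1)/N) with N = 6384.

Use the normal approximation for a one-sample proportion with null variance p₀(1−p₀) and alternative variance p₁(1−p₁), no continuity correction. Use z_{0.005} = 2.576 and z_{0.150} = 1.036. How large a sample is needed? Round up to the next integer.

n = 371

n = [z_{α/2}·√(p₀q₀) + z_β·√(p₁q₁)]² / (p₁ − p₀)²
  = [2.576·√(0.41·0.59) + 1.036·√(0.50·0.50)]² / (0.09)²
  = [2.576·0.4918 + 1.036·0.5000]² / 0.0081
  = [1.7850]² / 0.0081
  = 393.34
Finite-population correction (N = 6384): 393.34 / (1 + (393.34 − 1)/6384) = 370.57.
Round up → n = 371.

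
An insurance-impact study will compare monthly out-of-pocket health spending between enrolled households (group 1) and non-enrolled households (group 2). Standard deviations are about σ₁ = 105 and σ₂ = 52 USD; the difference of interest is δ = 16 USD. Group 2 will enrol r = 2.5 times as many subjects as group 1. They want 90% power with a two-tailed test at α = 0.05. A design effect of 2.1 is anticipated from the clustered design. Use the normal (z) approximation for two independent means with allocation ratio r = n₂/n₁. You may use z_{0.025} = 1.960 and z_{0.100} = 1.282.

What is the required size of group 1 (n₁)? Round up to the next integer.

n₁ = (z_{α/2} + z_β)² · (σ₁² + σ₂²/r) / δ²
   = (1.960 + 1.282)² · (105² + 52²/2.5) / 16²
   = 10.5106 · (11025 + 1081.6) / 256
   = 10.5106 · 12106.6 / 256
   = 497.06
Design effect: 2.1 × 497.06 = 1043.82.
Round up → n₁ = 1044; n₂ = r·n₁ = 2.5 × 1044 = 2610.

n₁ = 1044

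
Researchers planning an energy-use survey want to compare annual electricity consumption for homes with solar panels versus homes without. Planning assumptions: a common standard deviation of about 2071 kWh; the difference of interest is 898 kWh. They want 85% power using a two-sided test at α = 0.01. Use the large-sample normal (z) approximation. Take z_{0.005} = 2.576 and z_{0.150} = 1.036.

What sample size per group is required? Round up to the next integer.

n = 139 per group

n = (z_{α/2} + z_β)² · (σ₁² + σ₂²) / δ²
  = (2.576 + 1.036)² · (2·2071² = 8578082) / 898²
  = 13.0465 · 8578082 / 806404
  = 138.78
Round up → n = 139 per group.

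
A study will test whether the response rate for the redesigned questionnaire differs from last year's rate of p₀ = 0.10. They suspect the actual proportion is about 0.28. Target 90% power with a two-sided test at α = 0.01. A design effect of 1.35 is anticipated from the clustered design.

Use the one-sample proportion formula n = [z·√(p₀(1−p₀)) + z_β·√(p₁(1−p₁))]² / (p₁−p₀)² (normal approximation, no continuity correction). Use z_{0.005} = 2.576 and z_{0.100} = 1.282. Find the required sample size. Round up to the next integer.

n = 76

n = [z_{α/2}·√(p₀q₀) + z_β·√(p₁q₁)]² / (p₁ − p₀)²
  = [2.576·√(0.10·0.90) + 1.282·√(0.28·0.72)]² / (0.18)²
  = [2.576·0.3000 + 1.282·0.4490]² / 0.0324
  = [1.3484]² / 0.0324
  = 56.12
Design effect: 1.35 × 56.12 = 75.76.
Round up → n = 76.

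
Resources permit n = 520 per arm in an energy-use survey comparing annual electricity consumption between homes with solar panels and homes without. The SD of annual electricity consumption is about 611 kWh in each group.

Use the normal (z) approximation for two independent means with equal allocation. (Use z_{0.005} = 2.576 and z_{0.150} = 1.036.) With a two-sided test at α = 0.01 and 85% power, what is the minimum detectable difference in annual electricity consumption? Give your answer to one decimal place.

Minimum detectable difference ≈ 136.9 kWh

δ = (z_{α/2} + z_β) · √((σ₁²+σ₂²)/n)
  = (2.576 + 1.036) · √(746642/520)
  = 3.612 · √1435.8
  = 3.612 · 37.8926
  = 136.8681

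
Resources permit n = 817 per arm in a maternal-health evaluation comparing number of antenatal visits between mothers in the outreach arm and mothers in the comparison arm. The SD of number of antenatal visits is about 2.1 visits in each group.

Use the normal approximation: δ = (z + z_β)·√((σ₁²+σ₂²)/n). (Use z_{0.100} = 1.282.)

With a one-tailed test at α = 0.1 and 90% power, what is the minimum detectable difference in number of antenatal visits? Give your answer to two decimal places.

δ = (z_α + z_β) · √((σ₁²+σ₂²)/n)
  = (1.282 + 1.282) · √(8.82/817)
  = 2.564 · √0.0108
  = 2.564 · 0.1039
  = 0.2664

Minimum detectable difference ≈ 0.27 visits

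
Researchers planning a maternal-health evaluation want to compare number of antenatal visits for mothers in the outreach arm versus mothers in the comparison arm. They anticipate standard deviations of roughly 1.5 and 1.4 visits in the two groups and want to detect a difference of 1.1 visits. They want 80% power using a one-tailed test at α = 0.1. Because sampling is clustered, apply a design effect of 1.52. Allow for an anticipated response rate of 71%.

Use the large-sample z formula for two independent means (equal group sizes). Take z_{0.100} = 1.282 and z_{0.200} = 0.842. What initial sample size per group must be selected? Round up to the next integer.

n = 34 per group

n = (z_α + z_β)² · (σ₁² + σ₂²) / δ²
  = (1.282 + 0.842)² · (1.5² + 1.4² = 4.21) / 1.1²
  = 4.5114 · 4.21 / 1.21
  = 15.70
Design effect: 1.52 × 15.70 = 23.86.
Adjust for 71% response: 23.86 / 0.71 = 33.60.
Round up → n = 34 per group.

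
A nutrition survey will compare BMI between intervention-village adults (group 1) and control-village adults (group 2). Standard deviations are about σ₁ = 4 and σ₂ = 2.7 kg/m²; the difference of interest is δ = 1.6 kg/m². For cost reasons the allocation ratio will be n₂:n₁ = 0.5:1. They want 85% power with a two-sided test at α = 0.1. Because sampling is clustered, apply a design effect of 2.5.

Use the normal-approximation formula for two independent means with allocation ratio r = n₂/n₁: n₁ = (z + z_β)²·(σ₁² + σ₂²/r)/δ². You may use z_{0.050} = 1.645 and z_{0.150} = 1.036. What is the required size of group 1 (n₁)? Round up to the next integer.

n₁ = 215

n₁ = (z_{α/2} + z_β)² · (σ₁² + σ₂²/r) / δ²
   = (1.645 + 1.036)² · (4² + 2.7²/0.5) / 1.6²
   = 7.1878 · (16 + 14.58) / 2.56
   = 7.1878 · 30.58 / 2.56
   = 85.86
Design effect: 2.5 × 85.86 = 214.65.
Round up → n₁ = 215; n₂ = r·n₁ = 0.5 × 215 = 108.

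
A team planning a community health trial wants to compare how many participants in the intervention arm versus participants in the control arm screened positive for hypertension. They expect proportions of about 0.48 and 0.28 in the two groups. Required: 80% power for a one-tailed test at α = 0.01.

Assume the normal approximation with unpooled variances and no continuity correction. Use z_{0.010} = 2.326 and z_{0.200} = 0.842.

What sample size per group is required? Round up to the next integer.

n = (z_α + z_β)² · [p₁(1−p₁) + p₂(1−p₂)] / (p₁ − p₂)²
  = (2.326 + 0.842)² · (0.48·0.52 + 0.28·0.72) / (0.20)²
  = (3.168)² · (0.2496 + 0.2016) / 0.0400
  = 10.0362 · 0.4512 / 0.0400
  = 113.21
Round up → n = 114 per group.

n = 114 per group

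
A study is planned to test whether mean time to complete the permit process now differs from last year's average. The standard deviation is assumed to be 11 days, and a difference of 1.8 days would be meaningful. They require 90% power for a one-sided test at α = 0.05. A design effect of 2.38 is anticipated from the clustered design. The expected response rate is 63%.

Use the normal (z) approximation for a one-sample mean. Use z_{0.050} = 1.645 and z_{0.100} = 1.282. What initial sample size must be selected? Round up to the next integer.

n = 1209

n = (z_α + z_β)² · σ² / δ²
  = (1.645 + 1.282)² · 11² / 1.8²
  = 8.5673 · 121 / 3.24
  = 319.95
Design effect: 2.38 × 319.95 = 761.49.
Adjust for 63% response: 761.49 / 0.63 = 1208.71.
Round up → n = 1209.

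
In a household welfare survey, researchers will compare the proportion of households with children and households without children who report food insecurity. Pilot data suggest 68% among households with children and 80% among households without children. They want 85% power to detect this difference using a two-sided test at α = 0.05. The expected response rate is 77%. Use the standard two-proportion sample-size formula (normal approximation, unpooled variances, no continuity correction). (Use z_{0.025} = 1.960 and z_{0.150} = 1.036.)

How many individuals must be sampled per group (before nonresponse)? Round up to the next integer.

n = (z_{α/2} + z_β)² · [p₁(1−p₁) + p₂(1−p₂)] / (p₁ − p₂)²
  = (1.960 + 1.036)² · (0.68·0.32 + 0.80·0.20) / (-0.12)²
  = (2.996)² · (0.2176 + 0.1600) / 0.0144
  = 8.9760 · 0.3776 / 0.0144
  = 235.37
Adjust for 77% response: 235.37 / 0.77 = 305.68.
Round up → n = 306 per group.

n = 306 per group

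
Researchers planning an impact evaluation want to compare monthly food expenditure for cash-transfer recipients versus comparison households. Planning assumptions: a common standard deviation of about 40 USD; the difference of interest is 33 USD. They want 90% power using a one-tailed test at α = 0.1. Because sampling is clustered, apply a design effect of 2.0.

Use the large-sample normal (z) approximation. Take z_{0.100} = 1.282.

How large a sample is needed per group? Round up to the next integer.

n = (z_α + z_β)² · (σ₁² + σ₂²) / δ²
  = (1.282 + 1.282)² · (2·40² = 3200) / 33²
  = 6.5741 · 3200 / 1089
  = 19.32
Design effect: 2.0 × 19.32 = 38.64.
Round up → n = 39 per group.

n = 39 per group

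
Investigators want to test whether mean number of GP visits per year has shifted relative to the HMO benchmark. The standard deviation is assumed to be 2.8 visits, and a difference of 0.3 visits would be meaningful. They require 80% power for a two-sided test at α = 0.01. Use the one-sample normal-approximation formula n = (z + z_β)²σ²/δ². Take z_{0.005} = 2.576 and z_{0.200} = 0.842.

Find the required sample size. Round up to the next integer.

n = 1018

n = (z_{α/2} + z_β)² · σ² / δ²
  = (2.576 + 0.842)² · 2.8² / 0.3²
  = 11.6827 · 7.84 / 0.09
  = 1017.70
Round up → n = 1018.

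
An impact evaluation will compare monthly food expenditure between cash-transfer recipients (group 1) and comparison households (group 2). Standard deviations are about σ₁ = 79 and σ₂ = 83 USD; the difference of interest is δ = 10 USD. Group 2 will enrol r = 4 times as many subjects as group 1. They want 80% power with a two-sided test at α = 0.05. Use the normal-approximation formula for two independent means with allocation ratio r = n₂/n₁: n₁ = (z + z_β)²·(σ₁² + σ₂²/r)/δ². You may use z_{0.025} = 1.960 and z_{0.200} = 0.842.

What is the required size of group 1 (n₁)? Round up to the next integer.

n₁ = 626

n₁ = (z_{α/2} + z_β)² · (σ₁² + σ₂²/r) / δ²
   = (1.960 + 0.842)² · (79² + 83²/4) / 10²
   = 7.8512 · (6241 + 1722.2) / 100
   = 7.8512 · 7963.2 / 100
   = 625.21
Round up → n₁ = 626; n₂ = r·n₁ = 4 × 626 = 2504.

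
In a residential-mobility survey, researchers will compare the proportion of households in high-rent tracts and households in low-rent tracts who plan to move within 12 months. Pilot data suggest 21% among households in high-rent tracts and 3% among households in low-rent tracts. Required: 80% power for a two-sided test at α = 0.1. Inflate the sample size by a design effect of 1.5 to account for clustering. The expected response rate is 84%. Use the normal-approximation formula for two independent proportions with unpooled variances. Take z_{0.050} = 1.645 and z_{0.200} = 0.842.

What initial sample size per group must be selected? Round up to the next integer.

n = (z_{α/2} + z_β)² · [p₁(1−p₁) + p₂(1−p₂)] / (p₁ − p₂)²
  = (1.645 + 0.842)² · (0.21·0.79 + 0.03·0.97) / (0.18)²
  = (2.487)² · (0.1659 + 0.0291) / 0.0324
  = 6.1852 · 0.1950 / 0.0324
  = 37.23
Design effect: 1.5 × 37.23 = 55.84.
Adjust for 84% response: 55.84 / 0.84 = 66.47.
Round up → n = 67 per group.

n = 67 per group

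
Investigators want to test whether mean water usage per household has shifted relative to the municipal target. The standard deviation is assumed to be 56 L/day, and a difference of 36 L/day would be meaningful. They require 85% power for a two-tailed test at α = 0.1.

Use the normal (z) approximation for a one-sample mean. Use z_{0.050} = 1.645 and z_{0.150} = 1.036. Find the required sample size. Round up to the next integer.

n = 18

n = (z_{α/2} + z_β)² · σ² / δ²
  = (1.645 + 1.036)² · 56² / 36²
  = 7.1878 · 3136 / 1296
  = 17.39
Round up → n = 18.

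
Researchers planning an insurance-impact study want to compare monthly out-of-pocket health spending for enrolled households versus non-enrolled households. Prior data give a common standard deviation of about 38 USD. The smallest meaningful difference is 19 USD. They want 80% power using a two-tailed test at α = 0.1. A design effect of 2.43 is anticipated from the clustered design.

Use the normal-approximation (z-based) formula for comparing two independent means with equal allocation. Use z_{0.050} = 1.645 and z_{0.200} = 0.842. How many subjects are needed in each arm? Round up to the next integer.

n = (z_{α/2} + z_β)² · (σ₁² + σ₂²) / δ²
  = (1.645 + 0.842)² · (2·38² = 2888) / 19²
  = 6.1852 · 2888 / 361
  = 49.48
Design effect: 2.43 × 49.48 = 120.24.
Round up → n = 121 per group.

n = 121 per group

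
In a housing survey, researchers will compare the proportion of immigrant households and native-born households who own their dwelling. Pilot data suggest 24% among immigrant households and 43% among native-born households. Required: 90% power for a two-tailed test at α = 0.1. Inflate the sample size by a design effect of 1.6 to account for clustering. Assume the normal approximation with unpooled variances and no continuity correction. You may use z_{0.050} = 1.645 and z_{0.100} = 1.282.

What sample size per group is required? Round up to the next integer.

n = (z_{α/2} + z_β)² · [p₁(1−p₁) + p₂(1−p₂)] / (p₁ − p₂)²
  = (1.645 + 1.282)² · (0.24·0.76 + 0.43·0.57) / (-0.19)²
  = (2.927)² · (0.1824 + 0.2451) / 0.0361
  = 8.5673 · 0.4275 / 0.0361
  = 101.46
Design effect: 1.6 × 101.46 = 162.33.
Round up → n = 163 per group.

n = 163 per group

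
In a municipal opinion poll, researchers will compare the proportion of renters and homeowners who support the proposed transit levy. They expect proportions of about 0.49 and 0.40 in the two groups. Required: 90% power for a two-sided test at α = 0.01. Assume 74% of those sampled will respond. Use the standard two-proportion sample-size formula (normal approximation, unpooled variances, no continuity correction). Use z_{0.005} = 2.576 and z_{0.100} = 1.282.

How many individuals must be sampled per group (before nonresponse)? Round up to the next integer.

n = (z_{α/2} + z_β)² · [p₁(1−p₁) + p₂(1−p₂)] / (p₁ − p₂)²
  = (2.576 + 1.282)² · (0.49·0.51 + 0.40·0.60) / (0.09)²
  = (3.858)² · (0.2499 + 0.2400) / 0.0081
  = 14.8842 · 0.4899 / 0.0081
  = 900.22
Adjust for 74% response: 900.22 / 0.74 = 1216.51.
Round up → n = 1217 per group.

n = 1217 per group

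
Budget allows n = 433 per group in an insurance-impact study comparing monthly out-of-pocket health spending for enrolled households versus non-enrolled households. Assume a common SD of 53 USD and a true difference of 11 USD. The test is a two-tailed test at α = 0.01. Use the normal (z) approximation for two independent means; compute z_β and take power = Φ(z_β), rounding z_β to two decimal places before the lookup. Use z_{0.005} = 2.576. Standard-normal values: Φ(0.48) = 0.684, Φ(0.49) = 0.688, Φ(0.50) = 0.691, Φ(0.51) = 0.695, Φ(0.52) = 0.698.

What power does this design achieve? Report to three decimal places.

Power ≈ 0.684

z_β = δ·√(n/(σ₁²+σ₂²)) − z_{α/2}
    = 11 · √(433/5618) − 2.576
    = 11 · 0.27762 − 2.576
    = 3.0538 − 2.576 = 0.4778 → 0.48
Power = Φ(0.48) = 0.684.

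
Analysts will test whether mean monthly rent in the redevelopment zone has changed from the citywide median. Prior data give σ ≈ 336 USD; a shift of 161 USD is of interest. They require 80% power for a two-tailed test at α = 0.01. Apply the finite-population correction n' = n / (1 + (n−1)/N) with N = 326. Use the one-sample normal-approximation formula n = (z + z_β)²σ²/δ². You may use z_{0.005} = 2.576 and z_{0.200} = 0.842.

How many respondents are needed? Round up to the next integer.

n = 45

n = (z_{α/2} + z_β)² · σ² / δ²
  = (2.576 + 0.842)² · 336² / 161²
  = 11.6827 · 112896 / 25921
  = 50.88
Finite-population correction (N = 326): 50.88 / (1 + (50.88 − 1)/326) = 44.13.
Round up → n = 45.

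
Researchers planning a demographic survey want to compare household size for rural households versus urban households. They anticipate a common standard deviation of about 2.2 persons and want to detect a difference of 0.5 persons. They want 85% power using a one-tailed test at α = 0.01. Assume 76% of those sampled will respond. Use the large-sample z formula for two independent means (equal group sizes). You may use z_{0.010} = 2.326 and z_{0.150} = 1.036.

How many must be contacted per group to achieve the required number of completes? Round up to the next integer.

n = 576 per group

n = (z_α + z_β)² · (σ₁² + σ₂²) / δ²
  = (2.326 + 1.036)² · (2·2.2² = 9.68) / 0.5²
  = 11.3030 · 9.68 / 0.25
  = 437.65
Adjust for 76% response: 437.65 / 0.76 = 575.86.
Round up → n = 576 per group.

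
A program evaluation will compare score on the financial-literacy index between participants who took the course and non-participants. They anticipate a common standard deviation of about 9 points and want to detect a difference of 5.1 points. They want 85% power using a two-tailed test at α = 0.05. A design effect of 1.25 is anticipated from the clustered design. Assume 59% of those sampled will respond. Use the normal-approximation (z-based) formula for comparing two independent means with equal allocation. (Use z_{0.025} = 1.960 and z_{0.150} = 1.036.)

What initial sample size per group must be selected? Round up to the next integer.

n = 119 per group

n = (z_{α/2} + z_β)² · (σ₁² + σ₂²) / δ²
  = (1.960 + 1.036)² · (2·9² = 162) / 5.1²
  = 8.9760 · 162 / 26.01
  = 55.91
Design effect: 1.25 × 55.91 = 69.88.
Adjust for 59% response: 69.88 / 0.59 = 118.44.
Round up → n = 119 per group.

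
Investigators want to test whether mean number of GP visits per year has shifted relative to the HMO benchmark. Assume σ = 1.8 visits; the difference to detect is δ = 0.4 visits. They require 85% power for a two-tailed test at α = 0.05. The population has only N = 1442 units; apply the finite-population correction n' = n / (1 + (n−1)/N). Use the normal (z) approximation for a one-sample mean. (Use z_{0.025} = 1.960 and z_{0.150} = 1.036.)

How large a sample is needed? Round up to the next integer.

n = 162

n = (z_{α/2} + z_β)² · σ² / δ²
  = (1.960 + 1.036)² · 1.8² / 0.4²
  = 8.9760 · 3.24 / 0.16
  = 181.76
Finite-population correction (N = 1442): 181.76 / (1 + (181.76 − 1)/1442) = 161.52.
Round up → n = 162.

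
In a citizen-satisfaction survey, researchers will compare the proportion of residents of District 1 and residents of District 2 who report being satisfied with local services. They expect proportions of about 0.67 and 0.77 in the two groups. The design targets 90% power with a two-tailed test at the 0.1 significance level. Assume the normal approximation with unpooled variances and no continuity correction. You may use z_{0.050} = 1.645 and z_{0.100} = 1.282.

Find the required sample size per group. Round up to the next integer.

n = 342 per group

n = (z_{α/2} + z_β)² · [p₁(1−p₁) + p₂(1−p₂)] / (p₁ − p₂)²
  = (1.645 + 1.282)² · (0.67·0.33 + 0.77·0.23) / (-0.10)²
  = (2.927)² · (0.2211 + 0.1771) / 0.0100
  = 8.5673 · 0.3982 / 0.0100
  = 341.15
Round up → n = 342 per group.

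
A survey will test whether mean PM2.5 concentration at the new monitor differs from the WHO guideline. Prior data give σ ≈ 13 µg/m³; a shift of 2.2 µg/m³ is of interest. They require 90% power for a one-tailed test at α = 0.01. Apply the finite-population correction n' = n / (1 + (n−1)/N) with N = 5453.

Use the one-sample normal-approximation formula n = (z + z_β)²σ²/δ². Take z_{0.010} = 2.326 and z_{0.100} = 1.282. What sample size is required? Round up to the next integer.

n = 420

n = (z_α + z_β)² · σ² / δ²
  = (2.326 + 1.282)² · 13² / 2.2²
  = 13.0177 · 169 / 4.84
  = 454.54
Finite-population correction (N = 5453): 454.54 / (1 + (454.54 − 1)/5453) = 419.64.
Round up → n = 420.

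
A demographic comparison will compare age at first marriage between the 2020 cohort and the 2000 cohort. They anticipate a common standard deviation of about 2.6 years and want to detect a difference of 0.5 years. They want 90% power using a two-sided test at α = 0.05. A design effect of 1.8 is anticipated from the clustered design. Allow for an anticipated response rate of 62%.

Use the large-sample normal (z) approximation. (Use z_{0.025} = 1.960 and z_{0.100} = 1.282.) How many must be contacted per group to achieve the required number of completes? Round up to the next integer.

n = 1651 per group

n = (z_{α/2} + z_β)² · (σ₁² + σ₂²) / δ²
  = (1.960 + 1.282)² · (2·2.6² = 13.52) / 0.5²
  = 10.5106 · 13.52 / 0.25
  = 568.41
Design effect: 1.8 × 568.41 = 1023.14.
Adjust for 62% response: 1023.14 / 0.62 = 1650.23.
Round up → n = 1651 per group.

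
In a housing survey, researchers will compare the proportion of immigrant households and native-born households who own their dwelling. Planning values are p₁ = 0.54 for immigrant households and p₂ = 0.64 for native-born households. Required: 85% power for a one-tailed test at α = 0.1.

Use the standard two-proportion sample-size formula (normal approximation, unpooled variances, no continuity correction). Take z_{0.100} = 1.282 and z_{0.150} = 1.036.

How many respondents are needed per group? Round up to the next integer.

n = 258 per group

n = (z_α + z_β)² · [p₁(1−p₁) + p₂(1−p₂)] / (p₁ − p₂)²
  = (1.282 + 1.036)² · (0.54·0.46 + 0.64·0.36) / (-0.10)²
  = (2.318)² · (0.2484 + 0.2304) / 0.0100
  = 5.3731 · 0.4788 / 0.0100
  = 257.27
Round up → n = 258 per group.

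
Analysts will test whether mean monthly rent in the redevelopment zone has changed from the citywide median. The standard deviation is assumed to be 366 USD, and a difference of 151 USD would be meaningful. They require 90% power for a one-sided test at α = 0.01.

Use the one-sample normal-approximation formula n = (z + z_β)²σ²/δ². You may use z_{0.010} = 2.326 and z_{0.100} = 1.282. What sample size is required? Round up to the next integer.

n = 77

n = (z_α + z_β)² · σ² / δ²
  = (2.326 + 1.282)² · 366² / 151²
  = 13.0177 · 133956 / 22801
  = 76.48
Round up → n = 77.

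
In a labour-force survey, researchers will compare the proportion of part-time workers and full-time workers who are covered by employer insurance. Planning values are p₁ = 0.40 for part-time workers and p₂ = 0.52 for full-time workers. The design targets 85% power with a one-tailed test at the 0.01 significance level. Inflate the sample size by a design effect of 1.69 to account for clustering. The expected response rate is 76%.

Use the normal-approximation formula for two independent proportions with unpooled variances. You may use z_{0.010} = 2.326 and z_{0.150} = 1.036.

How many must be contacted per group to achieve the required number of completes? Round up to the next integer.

n = (z_α + z_β)² · [p₁(1−p₁) + p₂(1−p₂)] / (p₁ − p₂)²
  = (2.326 + 1.036)² · (0.40·0.60 + 0.52·0.48) / (-0.12)²
  = (3.362)² · (0.2400 + 0.2496) / 0.0144
  = 11.3030 · 0.4896 / 0.0144
  = 384.30
Design effect: 1.69 × 384.30 = 649.47.
Adjust for 76% response: 649.47 / 0.76 = 854.57.
Round up → n = 855 per group.

n = 855 per group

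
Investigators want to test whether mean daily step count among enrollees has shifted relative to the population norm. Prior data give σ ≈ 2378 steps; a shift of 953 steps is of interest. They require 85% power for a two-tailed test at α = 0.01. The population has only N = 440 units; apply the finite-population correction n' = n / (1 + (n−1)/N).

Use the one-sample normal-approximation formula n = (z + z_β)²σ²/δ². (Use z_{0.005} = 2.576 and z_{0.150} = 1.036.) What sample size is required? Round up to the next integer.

n = (z_{α/2} + z_β)² · σ² / δ²
  = (2.576 + 1.036)² · 2378² / 953²
  = 13.0465 · 5654884 / 908209
  = 81.23
Finite-population correction (N = 440): 81.23 / (1 + (81.23 − 1)/440) = 68.70.
Round up → n = 69.

n = 69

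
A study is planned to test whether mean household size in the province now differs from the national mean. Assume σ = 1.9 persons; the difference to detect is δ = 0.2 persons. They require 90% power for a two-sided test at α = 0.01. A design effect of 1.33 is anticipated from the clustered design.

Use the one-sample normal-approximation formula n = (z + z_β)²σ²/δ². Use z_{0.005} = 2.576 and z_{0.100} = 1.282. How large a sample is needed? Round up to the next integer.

n = (z_{α/2} + z_β)² · σ² / δ²
  = (2.576 + 1.282)² · 1.9² / 0.2²
  = 14.8842 · 3.61 / 0.04
  = 1343.30
Design effect: 1.33 × 1343.30 = 1786.58.
Round up → n = 1787.

n = 1787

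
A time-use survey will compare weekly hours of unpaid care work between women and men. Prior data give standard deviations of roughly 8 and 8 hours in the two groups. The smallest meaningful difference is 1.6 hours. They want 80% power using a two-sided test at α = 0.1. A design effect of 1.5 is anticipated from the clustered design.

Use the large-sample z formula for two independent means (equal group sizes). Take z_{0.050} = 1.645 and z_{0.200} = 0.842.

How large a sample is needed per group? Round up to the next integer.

n = 464 per group

n = (z_{α/2} + z_β)² · (σ₁² + σ₂²) / δ²
  = (1.645 + 0.842)² · (8² + 8² = 128) / 1.6²
  = 6.1852 · 128 / 2.56
  = 309.26
Design effect: 1.5 × 309.26 = 463.89.
Round up → n = 464 per group.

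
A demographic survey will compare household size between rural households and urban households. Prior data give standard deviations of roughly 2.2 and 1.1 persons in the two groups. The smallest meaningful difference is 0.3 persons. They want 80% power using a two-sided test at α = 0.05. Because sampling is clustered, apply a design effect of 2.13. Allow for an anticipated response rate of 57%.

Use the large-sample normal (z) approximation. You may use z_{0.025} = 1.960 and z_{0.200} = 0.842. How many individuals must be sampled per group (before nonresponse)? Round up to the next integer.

n = (z_{α/2} + z_β)² · (σ₁² + σ₂²) / δ²
  = (1.960 + 0.842)² · (2.2² + 1.1² = 6.05) / 0.3²
  = 7.8512 · 6.05 / 0.09
  = 527.78
Design effect: 2.13 × 527.78 = 1124.16.
Adjust for 57% response: 1124.16 / 0.57 = 1972.21.
Round up → n = 1973 per group.

n = 1973 per group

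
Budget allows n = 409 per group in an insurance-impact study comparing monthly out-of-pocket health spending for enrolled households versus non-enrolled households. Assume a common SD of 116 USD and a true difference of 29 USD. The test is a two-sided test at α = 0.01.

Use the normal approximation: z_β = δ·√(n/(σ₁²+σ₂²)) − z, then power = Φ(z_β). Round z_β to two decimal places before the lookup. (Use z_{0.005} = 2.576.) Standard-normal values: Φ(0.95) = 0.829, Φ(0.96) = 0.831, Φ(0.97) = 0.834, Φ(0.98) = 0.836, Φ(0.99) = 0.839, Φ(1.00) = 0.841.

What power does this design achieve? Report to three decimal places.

Power ≈ 0.841

z_β = δ·√(n/(σ₁²+σ₂²)) − z_{α/2}
    = 29 · √(409/26912) − 2.576
    = 29 · 0.12328 − 2.576
    = 3.5751 − 2.576 = 0.9991 → 1.00
Power = Φ(1.00) = 0.841.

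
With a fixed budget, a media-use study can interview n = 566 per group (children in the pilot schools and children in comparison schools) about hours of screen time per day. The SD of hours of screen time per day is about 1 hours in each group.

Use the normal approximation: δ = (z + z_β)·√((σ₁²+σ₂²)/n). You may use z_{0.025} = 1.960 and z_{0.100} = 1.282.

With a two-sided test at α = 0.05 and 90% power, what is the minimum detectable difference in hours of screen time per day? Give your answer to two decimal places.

δ = (z_{α/2} + z_β) · √((σ₁²+σ₂²)/n)
  = (1.960 + 1.282) · √(2/566)
  = 3.242 · √0.00353
  = 3.242 · 0.0594
  = 0.1927

Minimum detectable difference ≈ 0.19 hours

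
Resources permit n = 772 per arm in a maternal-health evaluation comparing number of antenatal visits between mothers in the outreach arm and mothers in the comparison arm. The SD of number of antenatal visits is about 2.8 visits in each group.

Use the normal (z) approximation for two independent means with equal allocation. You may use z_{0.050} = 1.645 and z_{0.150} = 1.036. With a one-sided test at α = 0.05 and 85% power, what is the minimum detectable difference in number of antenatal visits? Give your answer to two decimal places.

δ = (z_α + z_β) · √((σ₁²+σ₂²)/n)
  = (1.645 + 1.036) · √(15.68/772)
  = 2.681 · √0.02031
  = 2.681 · 0.1425
  = 0.3821

Minimum detectable difference ≈ 0.38 visits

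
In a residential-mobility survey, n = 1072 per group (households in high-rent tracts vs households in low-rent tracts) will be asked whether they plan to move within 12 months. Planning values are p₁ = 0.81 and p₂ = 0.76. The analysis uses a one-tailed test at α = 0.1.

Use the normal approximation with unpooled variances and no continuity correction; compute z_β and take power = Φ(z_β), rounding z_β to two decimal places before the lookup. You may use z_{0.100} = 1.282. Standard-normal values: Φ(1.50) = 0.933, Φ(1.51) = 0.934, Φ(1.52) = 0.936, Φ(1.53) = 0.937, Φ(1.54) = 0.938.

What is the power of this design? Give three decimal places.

z_β = |p₁−p₂|·√(n/[p₁q₁+p₂q₂]) − z_α
    = 0.05 · √(1072/0.3363) − 1.282
    = 0.05 · 56.4591 − 1.282
    = 2.8230 − 1.282 = 1.5410 → 1.54
Power = Φ(1.54) = 0.938.

Power ≈ 0.938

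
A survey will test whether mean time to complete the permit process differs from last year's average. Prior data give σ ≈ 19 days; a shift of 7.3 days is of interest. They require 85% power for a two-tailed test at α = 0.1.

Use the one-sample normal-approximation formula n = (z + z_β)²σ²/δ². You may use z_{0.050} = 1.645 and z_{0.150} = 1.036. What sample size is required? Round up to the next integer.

n = (z_{α/2} + z_β)² · σ² / δ²
  = (1.645 + 1.036)² · 19² / 7.3²
  = 7.1878 · 361 / 53.29
  = 48.69
Round up → n = 49.

n = 49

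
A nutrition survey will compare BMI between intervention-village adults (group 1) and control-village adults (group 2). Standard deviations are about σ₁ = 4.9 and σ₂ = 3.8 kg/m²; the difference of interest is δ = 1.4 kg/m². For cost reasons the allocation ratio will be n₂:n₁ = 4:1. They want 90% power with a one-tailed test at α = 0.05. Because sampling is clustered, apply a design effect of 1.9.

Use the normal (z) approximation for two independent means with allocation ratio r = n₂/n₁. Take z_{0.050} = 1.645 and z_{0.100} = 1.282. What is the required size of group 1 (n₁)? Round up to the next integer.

n₁ = (z_α + z_β)² · (σ₁² + σ₂²/r) / δ²
   = (1.645 + 1.282)² · (4.9² + 3.8²/4) / 1.4²
   = 8.5673 · (24.01 + 3.61) / 1.96
   = 8.5673 · 27.62 / 1.96
   = 120.73
Design effect: 1.9 × 120.73 = 229.39.
Round up → n₁ = 230; n₂ = r·n₁ = 4 × 230 = 920.

n₁ = 230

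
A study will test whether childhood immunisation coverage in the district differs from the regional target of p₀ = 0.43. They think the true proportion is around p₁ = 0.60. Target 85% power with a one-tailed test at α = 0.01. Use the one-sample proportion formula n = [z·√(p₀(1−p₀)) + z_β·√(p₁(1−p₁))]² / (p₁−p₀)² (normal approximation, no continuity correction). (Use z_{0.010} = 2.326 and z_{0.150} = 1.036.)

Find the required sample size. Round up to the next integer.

n = 96

n = [z_α·√(p₀q₀) + z_β·√(p₁q₁)]² / (p₁ − p₀)²
  = [2.326·√(0.43·0.57) + 1.036·√(0.60·0.40)]² / (0.17)²
  = [2.326·0.4951 + 1.036·0.4899]² / 0.0289
  = [1.6591]² / 0.0289
  = 95.24
Round up → n = 96.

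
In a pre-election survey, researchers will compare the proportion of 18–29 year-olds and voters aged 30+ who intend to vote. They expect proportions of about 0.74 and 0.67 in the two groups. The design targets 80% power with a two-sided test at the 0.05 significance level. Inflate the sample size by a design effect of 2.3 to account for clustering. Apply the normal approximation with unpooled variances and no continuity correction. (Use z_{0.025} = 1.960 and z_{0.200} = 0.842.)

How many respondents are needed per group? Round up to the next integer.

n = (z_{α/2} + z_β)² · [p₁(1−p₁) + p₂(1−p₂)] / (p₁ − p₂)²
  = (1.960 + 0.842)² · (0.74·0.26 + 0.67·0.33) / (0.07)²
  = (2.802)² · (0.1924 + 0.2211) / 0.0049
  = 7.8512 · 0.4135 / 0.0049
  = 662.55
Design effect: 2.3 × 662.55 = 1523.85.
Round up → n = 1524 per group.

n = 1524 per group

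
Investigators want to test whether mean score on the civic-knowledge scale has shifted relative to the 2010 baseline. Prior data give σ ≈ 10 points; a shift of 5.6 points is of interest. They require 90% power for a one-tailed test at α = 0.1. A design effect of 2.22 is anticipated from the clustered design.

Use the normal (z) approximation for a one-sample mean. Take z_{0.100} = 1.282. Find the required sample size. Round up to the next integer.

n = 47

n = (z_α + z_β)² · σ² / δ²
  = (1.282 + 1.282)² · 10² / 5.6²
  = 6.5741 · 100 / 31.36
  = 20.96
Design effect: 2.22 × 20.96 = 46.54.
Round up → n = 47.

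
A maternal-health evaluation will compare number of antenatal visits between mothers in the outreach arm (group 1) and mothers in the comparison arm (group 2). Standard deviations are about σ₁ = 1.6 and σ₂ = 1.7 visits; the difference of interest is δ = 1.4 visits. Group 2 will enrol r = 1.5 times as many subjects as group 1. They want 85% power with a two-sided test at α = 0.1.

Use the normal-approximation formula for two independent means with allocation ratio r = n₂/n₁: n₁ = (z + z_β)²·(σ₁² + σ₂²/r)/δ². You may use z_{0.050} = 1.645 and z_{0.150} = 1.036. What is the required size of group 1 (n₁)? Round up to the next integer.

n₁ = 17

n₁ = (z_{α/2} + z_β)² · (σ₁² + σ₂²/r) / δ²
   = (1.645 + 1.036)² · (1.6² + 1.7²/1.5) / 1.4²
   = 7.1878 · (2.56 + 1.9267) / 1.96
   = 7.1878 · 4.4867 / 1.96
   = 16.45
Round up → n₁ = 17; n₂ = r·n₁ = 1.5 × 17 = 26.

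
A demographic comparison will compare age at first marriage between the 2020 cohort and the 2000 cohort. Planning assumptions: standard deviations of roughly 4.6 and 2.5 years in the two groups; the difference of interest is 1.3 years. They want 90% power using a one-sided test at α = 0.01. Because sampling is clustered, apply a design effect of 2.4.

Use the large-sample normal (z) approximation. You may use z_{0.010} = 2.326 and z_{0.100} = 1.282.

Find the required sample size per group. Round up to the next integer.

n = 507 per group

n = (z_α + z_β)² · (σ₁² + σ₂²) / δ²
  = (2.326 + 1.282)² · (4.6² + 2.5² = 27.41) / 1.3²
  = 13.0177 · 27.41 / 1.69
  = 211.13
Design effect: 2.4 × 211.13 = 506.72.
Round up → n = 507 per group.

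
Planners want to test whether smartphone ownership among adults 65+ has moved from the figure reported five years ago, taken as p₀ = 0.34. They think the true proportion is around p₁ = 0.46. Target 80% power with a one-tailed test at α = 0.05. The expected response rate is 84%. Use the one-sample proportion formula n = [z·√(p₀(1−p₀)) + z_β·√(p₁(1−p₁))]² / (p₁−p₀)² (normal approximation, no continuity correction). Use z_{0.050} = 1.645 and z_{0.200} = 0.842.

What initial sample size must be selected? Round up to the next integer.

n = 119

n = [z_α·√(p₀q₀) + z_β·√(p₁q₁)]² / (p₁ − p₀)²
  = [1.645·√(0.34·0.66) + 0.842·√(0.46·0.54)]² / (0.12)²
  = [1.645·0.4737 + 0.842·0.4984]² / 0.0144
  = [1.1989]² / 0.0144
  = 99.82
Adjust for 84% response: 99.82 / 0.84 = 118.83.
Round up → n = 119.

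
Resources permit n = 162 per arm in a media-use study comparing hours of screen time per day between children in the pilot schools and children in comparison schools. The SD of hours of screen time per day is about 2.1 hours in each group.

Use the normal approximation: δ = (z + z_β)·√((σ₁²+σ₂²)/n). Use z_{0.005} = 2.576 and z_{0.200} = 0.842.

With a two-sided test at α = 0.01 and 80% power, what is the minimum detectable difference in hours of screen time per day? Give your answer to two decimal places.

δ = (z_{α/2} + z_β) · √((σ₁²+σ₂²)/n)
  = (2.576 + 0.842) · √(8.82/162)
  = 3.418 · √0.05444
  = 3.418 · 0.2333
  = 0.7975

Minimum detectable difference ≈ 0.80 hours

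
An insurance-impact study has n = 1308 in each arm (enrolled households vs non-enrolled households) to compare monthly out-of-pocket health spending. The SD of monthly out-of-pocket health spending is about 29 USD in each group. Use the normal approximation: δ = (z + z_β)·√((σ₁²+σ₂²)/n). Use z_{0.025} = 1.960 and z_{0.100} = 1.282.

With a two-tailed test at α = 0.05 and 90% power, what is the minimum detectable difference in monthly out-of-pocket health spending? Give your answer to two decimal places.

δ = (z_{α/2} + z_β) · √((σ₁²+σ₂²)/n)
  = (1.960 + 1.282) · √(1682/1308)
  = 3.242 · √1.2859
  = 3.242 · 1.1340
  = 3.6764

Minimum detectable difference ≈ 3.68 USD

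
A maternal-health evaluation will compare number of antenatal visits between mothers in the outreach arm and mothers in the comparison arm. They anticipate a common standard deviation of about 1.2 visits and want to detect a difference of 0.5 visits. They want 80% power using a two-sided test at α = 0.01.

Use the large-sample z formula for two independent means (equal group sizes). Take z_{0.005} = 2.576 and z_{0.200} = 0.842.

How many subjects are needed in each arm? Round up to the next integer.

n = 135 per group

n = (z_{α/2} + z_β)² · (σ₁² + σ₂²) / δ²
  = (2.576 + 0.842)² · (2·1.2² = 2.88) / 0.5²
  = 11.6827 · 2.88 / 0.25
  = 134.58
Round up → n = 135 per group.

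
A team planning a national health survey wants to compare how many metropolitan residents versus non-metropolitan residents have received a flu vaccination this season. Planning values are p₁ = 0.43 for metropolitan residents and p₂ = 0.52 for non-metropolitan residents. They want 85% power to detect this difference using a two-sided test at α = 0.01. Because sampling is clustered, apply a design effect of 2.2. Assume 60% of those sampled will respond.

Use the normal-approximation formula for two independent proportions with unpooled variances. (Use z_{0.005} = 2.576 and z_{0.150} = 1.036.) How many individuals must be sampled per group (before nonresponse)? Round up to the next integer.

n = (z_{α/2} + z_β)² · [p₁(1−p₁) + p₂(1−p₂)] / (p₁ − p₂)²
  = (2.576 + 1.036)² · (0.43·0.57 + 0.52·0.48) / (-0.09)²
  = (3.612)² · (0.2451 + 0.2496) / 0.0081
  = 13.0465 · 0.4947 / 0.0081
  = 796.81
Design effect: 2.2 × 796.81 = 1752.97.
Adjust for 60% response: 1752.97 / 0.60 = 2921.62.
Round up → n = 2922 per group.

n = 2922 per group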